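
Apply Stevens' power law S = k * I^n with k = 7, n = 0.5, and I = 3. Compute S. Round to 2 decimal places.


S = 7 * 3^0.5
3^0.5 = 1.7321
S = 7 * 1.7321
= 12.12


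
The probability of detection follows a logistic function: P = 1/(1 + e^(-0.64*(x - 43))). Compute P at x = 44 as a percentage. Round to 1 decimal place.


P(x) = 1/(1 + e^(-0.64*(44 - 43)))
Exponent = -0.64 * 1 = -0.64
e^(-0.64) = 0.527292
P = 1/(1 + 0.527292) = 0.654754
Percentage = 65.5


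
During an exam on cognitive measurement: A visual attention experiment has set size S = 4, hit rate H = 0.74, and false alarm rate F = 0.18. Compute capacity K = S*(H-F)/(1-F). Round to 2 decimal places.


K = S * (H - F) / (1 - F)
H - F = 0.56
1 - F = 0.82
K = 4 * 0.56 / 0.82
= 2.73


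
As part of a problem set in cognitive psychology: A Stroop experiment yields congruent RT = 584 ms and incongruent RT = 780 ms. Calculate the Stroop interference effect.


Stroop effect = RT(incongruent) - RT(congruent)
= 780 - 584
= 196 ms


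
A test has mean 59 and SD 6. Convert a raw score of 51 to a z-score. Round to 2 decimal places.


z = (X - mu) / sigma
= (51 - 59) / 6
= -8 / 6
= -1.33


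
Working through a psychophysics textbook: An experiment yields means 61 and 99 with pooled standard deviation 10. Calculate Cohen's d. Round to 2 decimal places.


Cohen's d = (M1 - M2) / S_pooled
= (61 - 99) / 10
= -38 / 10
= -3.80


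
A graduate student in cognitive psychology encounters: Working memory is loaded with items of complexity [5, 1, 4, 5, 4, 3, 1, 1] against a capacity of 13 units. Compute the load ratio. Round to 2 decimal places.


Total complexity = 5 + 1 + 4 + 5 + 4 + 3 + 1 + 1 = 24
Load = total / capacity = 24 / 13
= 1.85


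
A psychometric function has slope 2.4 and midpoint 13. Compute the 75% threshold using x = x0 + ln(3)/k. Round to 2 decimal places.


At P = 0.75: 0.75 = 1/(1 + e^(-k*(x-x0)))
Solving: e^(-k*(x-x0)) = 1/3
x = x0 + ln(3)/k
ln(3) = 1.0986
x = 13 + 1.0986/2.4
= 13 + 0.4578
= 13.46


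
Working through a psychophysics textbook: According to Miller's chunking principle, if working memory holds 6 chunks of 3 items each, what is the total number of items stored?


Total items = chunks * items_per_chunk
= 6 * 3
= 18


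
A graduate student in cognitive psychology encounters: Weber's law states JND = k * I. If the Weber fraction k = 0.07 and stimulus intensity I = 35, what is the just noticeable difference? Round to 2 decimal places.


JND = k * I
JND = 0.07 * 35
= 2.45


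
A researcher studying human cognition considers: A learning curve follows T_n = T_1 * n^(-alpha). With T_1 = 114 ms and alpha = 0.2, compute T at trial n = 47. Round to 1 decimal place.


T_n = 114 * 47^(-0.2)
47^(-0.2) = 0.462999
T_n = 114 * 0.462999
= 52.8 ms


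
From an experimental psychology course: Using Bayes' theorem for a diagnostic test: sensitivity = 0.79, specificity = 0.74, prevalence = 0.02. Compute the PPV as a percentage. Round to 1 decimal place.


PPV = (sens * prev) / (sens * prev + (1-spec) * (1-prev))
Numerator = 0.79 * 0.02 = 0.0158
P(positive and no disease) = (1 - spec) * (1 - prev) = (1 - 0.74) * (1 - 0.02) = 0.2548
Denominator = 0.0158 + 0.2548 = 0.2706
PPV = 0.0158 / 0.2706 = 0.058389
As percentage = 5.8


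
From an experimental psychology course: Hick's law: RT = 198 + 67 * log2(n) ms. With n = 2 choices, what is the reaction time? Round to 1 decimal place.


RT = 198 + 67 * log2(2)
log2(2) = 1.0
RT = 198 + 67 * 1.0
= 198 + 67.0
= 265.0 ms


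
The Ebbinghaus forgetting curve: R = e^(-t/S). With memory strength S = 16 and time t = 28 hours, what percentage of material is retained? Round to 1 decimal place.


R = e^(-t/S)
-t/S = -28/16 = -1.75
R = e^(-1.75) = 0.173774
Percentage = 0.173774 * 100
= 17.4


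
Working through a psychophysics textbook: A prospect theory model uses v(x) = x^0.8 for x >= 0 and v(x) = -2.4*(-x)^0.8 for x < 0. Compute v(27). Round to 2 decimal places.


Since x = 27 >= 0, use v(x) = x^0.8
27^0.8 = 13.9666
v(27) = 13.97


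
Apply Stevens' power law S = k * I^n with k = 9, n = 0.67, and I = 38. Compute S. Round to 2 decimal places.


S = 9 * 38^0.67
38^0.67 = 11.4408
S = 9 * 11.4408
= 102.97


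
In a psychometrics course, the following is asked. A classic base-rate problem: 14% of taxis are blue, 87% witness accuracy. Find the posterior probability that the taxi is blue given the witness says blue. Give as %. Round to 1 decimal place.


P(blue | says blue) = P(says blue | blue)*P(blue) / [P(says blue | blue)*P(blue) + P(says blue | not blue)*P(not blue)]
Numerator = 0.87 * 0.14 = 0.1218
False identification = 0.13 * 0.86 = 0.1118
P = 0.1218 / (0.1218 + 0.1118)
= 0.1218 / 0.2336
As percentage = 52.1


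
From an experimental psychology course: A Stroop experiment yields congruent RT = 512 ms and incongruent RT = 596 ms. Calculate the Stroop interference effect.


Stroop effect = RT(incongruent) - RT(congruent)
= 596 - 512
= 84 ms


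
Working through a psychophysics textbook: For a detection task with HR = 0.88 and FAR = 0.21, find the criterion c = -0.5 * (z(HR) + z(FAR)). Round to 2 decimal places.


c = -0.5 * (z(HR) + z(FAR))
z(0.88) = 1.175
z(0.21) = -0.8064
c = -0.5 * (1.175 + -0.8064)
= -0.5 * 0.3686
= -0.18


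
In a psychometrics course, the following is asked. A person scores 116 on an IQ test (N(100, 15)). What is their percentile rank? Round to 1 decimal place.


z = (IQ - mean) / SD
z = (116 - 100) / 15 = 1.0667
Percentile = Phi(1.0667) * 100
Phi(1.0667) = 0.856946
= 85.7


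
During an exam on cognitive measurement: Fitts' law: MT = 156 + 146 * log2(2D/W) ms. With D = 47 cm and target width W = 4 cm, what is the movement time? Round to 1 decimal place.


MT = 156 + 146 * log2(2*47/4)
2D/W = 23.5
log2(23.5) = 4.5546
MT = 156 + 146 * 4.5546
= 821.0 ms


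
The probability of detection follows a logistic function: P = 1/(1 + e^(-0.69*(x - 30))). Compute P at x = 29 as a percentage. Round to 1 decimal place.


P(x) = 1/(1 + e^(-0.69*(29 - 30)))
Exponent = -0.69 * -1 = 0.69
e^(0.69) = 1.993716
P = 1/(1 + 1.993716) = 0.334033
Percentage = 33.4


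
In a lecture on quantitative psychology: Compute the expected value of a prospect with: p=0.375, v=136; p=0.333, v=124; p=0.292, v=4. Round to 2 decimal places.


EU = sum(p_i * v_i)
0.375 * 136 = 51.0
0.333 * 124 = 41.292
0.292 * 4 = 1.168
EU = 51.0 + 41.292 + 1.168
= 93.46


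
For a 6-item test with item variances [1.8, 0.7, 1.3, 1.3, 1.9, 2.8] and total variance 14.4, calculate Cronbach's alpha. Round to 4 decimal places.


alpha = (k/(k-1)) * (1 - sum(s_i^2)/s_total^2)
sum(item variances) = 9.8
k/(k-1) = 6/5 = 1.2
1 - 9.8/14.4 = 1 - 0.680556 = 0.319444
alpha = 1.2 * 0.319444
= 0.3833


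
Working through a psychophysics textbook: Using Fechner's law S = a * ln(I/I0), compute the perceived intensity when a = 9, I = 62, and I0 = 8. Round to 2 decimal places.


S = 9 * ln(62/8)
I/I0 = 7.75
ln(7.75) = 2.0477
S = 9 * 2.0477
= 18.43


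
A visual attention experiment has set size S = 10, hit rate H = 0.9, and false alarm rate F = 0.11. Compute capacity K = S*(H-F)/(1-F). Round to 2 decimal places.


K = S * (H - F) / (1 - F)
H - F = 0.79
1 - F = 0.89
K = 10 * 0.79 / 0.89
= 8.88


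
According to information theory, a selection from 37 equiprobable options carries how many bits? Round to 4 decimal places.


H = log2(n)
H = log2(37)
= 5.2095


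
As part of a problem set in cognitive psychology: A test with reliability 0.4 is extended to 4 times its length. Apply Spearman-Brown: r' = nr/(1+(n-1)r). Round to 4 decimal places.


r_new = n*r / (1 + (n-1)*r)
Numerator = 4 * 0.4 = 1.6
Denominator = 1 + 3 * 0.4 = 2.2
r_new = 1.6 / 2.2
= 0.7273


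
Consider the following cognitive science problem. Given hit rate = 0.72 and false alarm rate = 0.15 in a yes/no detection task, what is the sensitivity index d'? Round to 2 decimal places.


d' = z(HR) - z(FAR)
z(0.72) = 0.5828
z(0.15) = -1.0364
d' = 0.5828 - -1.0364
= 1.62


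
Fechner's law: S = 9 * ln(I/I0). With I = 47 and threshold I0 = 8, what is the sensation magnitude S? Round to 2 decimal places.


S = 9 * ln(47/8)
I/I0 = 5.875
ln(5.875) = 1.7707
S = 9 * 1.7707
= 15.94


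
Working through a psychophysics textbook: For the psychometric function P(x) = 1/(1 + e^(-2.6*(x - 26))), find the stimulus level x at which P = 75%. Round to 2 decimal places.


At P = 0.75: 0.75 = 1/(1 + e^(-k*(x-x0)))
Solving: e^(-k*(x-x0)) = 1/3
x = x0 + ln(3)/k
ln(3) = 1.0986
x = 26 + 1.0986/2.6
= 26 + 0.4225
= 26.42


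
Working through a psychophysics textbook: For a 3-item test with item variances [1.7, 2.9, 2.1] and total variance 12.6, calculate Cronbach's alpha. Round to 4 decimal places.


alpha = (k/(k-1)) * (1 - sum(s_i^2)/s_total^2)
sum(item variances) = 6.7
k/(k-1) = 3/2 = 1.5
1 - 6.7/12.6 = 1 - 0.531746 = 0.468254
alpha = 1.5 * 0.468254
= 0.7024


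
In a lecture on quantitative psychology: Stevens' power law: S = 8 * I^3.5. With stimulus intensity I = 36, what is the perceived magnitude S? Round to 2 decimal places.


S = 8 * 36^3.5
36^3.5 = 279936.0
S = 8 * 279936.0
= 2239488.00


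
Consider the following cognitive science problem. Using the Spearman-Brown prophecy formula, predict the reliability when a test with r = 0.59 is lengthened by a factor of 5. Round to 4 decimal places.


r_new = n*r / (1 + (n-1)*r)
Numerator = 5 * 0.59 = 2.95
Denominator = 1 + 4 * 0.59 = 3.36
r_new = 2.95 / 3.36
= 0.8780


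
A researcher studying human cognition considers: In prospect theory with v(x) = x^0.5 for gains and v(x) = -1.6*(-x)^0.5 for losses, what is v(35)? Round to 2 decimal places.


Since x = 35 >= 0, use v(x) = x^0.5
35^0.5 = 5.9161
v(35) = 5.92


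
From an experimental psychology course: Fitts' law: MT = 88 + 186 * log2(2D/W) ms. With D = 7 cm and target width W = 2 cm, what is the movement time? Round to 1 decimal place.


MT = 88 + 186 * log2(2*7/2)
2D/W = 7.0
log2(7.0) = 2.8074
MT = 88 + 186 * 2.8074
= 610.2 ms


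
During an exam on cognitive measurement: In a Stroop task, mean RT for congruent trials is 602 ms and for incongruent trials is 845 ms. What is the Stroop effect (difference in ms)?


Stroop effect = RT(incongruent) - RT(congruent)
= 845 - 602
= 243 ms


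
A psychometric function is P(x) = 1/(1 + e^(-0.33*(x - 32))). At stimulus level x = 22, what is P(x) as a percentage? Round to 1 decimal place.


P(x) = 1/(1 + e^(-0.33*(22 - 32)))
Exponent = -0.33 * -10 = 3.3
e^(3.3) = 27.112639
P = 1/(1 + 27.112639) = 0.035571
Percentage = 3.6


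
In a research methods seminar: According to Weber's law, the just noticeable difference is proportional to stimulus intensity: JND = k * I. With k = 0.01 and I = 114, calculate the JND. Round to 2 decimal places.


JND = k * I
JND = 0.01 * 114
= 1.14


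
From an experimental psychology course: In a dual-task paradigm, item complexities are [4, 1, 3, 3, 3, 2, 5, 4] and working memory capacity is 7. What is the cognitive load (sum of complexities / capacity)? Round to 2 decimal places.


Total complexity = 4 + 1 + 3 + 3 + 3 + 2 + 5 + 4 = 25
Load = total / capacity = 25 / 7
= 3.57


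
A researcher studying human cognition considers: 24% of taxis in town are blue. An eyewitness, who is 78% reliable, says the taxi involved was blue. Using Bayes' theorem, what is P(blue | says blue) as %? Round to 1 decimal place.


P(blue | says blue) = P(says blue | blue)*P(blue) / [P(says blue | blue)*P(blue) + P(says blue | not blue)*P(not blue)]
Numerator = 0.78 * 0.24 = 0.1872
False identification = 0.22 * 0.76 = 0.1672
P = 0.1872 / (0.1872 + 0.1672)
= 0.1872 / 0.3544
As percentage = 52.8


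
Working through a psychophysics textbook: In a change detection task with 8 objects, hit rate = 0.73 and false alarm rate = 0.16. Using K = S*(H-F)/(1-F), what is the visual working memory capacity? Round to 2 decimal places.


K = S * (H - F) / (1 - F)
H - F = 0.57
1 - F = 0.84
K = 8 * 0.57 / 0.84
= 5.43


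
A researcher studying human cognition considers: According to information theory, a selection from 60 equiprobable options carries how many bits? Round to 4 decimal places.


H = log2(n)
H = log2(60)
= 5.9069


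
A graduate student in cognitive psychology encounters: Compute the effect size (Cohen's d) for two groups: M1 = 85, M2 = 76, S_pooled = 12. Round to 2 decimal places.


Cohen's d = (M1 - M2) / S_pooled
= (85 - 76) / 12
= 9 / 12
= 0.75


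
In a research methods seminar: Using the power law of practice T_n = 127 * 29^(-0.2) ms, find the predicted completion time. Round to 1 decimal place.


T_n = 127 * 29^(-0.2)
29^(-0.2) = 0.509942
T_n = 127 * 0.509942
= 64.8 ms


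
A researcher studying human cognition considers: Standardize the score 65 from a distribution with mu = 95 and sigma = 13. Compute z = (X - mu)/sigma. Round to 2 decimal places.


z = (X - mu) / sigma
= (65 - 95) / 13
= -30 / 13
= -2.31


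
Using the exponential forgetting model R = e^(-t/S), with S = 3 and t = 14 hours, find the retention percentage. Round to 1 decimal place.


R = e^(-t/S)
-t/S = -14/3 = -4.666667
R = e^(-4.666667) = 0.009404
Percentage = 0.009404 * 100
= 0.9


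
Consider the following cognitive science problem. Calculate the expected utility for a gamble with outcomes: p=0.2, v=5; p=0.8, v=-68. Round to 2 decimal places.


EU = sum(p_i * v_i)
0.2 * 5 = 1.0
0.8 * -68 = -54.4
EU = 1.0 + -54.4
= -53.40


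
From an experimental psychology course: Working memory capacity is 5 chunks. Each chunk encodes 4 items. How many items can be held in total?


Total items = chunks * items_per_chunk
= 5 * 4
= 20


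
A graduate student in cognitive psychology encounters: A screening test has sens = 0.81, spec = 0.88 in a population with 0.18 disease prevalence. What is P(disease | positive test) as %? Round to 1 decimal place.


PPV = (sens * prev) / (sens * prev + (1-spec) * (1-prev))
Numerator = 0.81 * 0.18 = 0.1458
P(positive and no disease) = (1 - spec) * (1 - prev) = (1 - 0.88) * (1 - 0.18) = 0.0984
Denominator = 0.1458 + 0.0984 = 0.2442
PPV = 0.1458 / 0.2442 = 0.597052
As percentage = 59.7


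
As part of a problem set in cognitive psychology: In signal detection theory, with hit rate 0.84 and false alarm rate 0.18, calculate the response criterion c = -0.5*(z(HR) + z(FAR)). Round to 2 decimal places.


c = -0.5 * (z(HR) + z(FAR))
z(0.84) = 0.9945
z(0.18) = -0.9154
c = -0.5 * (0.9945 + -0.9154)
= -0.5 * 0.0791
= -0.04


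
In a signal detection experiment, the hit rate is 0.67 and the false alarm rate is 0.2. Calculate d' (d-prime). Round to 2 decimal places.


d' = z(HR) - z(FAR)
z(0.67) = 0.4399
z(0.2) = -0.8416
d' = 0.4399 - -0.8416
= 1.28


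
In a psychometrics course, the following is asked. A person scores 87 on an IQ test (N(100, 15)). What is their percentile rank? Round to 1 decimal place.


z = (IQ - mean) / SD
z = (87 - 100) / 15 = -0.8667
Percentile = Phi(-0.8667) * 100
Phi(-0.8667) = 0.193053
= 19.3


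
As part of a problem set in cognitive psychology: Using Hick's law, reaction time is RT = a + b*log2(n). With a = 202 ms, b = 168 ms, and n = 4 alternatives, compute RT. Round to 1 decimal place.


RT = 202 + 168 * log2(4)
log2(4) = 2.0
RT = 202 + 168 * 2.0
= 202 + 336.0
= 538.0 ms


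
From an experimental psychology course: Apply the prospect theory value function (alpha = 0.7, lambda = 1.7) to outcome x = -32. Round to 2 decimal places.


Since x = -32 < 0, use v(x) = -lambda*(-x)^alpha
(-x) = 32
32^0.7 = 11.3137
v(-32) = -1.7 * 11.3137
= -19.23


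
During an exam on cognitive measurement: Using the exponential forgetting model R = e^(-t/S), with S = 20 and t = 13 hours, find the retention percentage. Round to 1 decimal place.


R = e^(-t/S)
-t/S = -13/20 = -0.65
R = e^(-0.65) = 0.522046
Percentage = 0.522046 * 100
= 52.2


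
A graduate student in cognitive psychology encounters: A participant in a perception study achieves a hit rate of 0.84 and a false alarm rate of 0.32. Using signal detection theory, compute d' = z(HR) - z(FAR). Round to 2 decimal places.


d' = z(HR) - z(FAR)
z(0.84) = 0.9945
z(0.32) = -0.4677
d' = 0.9945 - -0.4677
= 1.46


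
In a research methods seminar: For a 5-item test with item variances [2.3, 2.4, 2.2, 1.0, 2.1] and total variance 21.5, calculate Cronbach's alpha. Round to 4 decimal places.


alpha = (k/(k-1)) * (1 - sum(s_i^2)/s_total^2)
sum(item variances) = 10.0
k/(k-1) = 5/4 = 1.25
1 - 10.0/21.5 = 1 - 0.465116 = 0.534884
alpha = 1.25 * 0.534884
= 0.6686


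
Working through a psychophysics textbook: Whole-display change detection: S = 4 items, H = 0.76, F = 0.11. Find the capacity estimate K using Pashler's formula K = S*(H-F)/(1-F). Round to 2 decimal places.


K = S * (H - F) / (1 - F)
H - F = 0.65
1 - F = 0.89
K = 4 * 0.65 / 0.89
= 2.92


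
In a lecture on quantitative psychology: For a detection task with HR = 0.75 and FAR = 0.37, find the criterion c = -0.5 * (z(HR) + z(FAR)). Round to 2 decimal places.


c = -0.5 * (z(HR) + z(FAR))
z(0.75) = 0.6745
z(0.37) = -0.3319
c = -0.5 * (0.6745 + -0.3319)
= -0.5 * 0.3426
= -0.17


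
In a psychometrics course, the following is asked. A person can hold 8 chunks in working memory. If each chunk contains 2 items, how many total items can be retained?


Total items = chunks * items_per_chunk
= 8 * 2
= 16


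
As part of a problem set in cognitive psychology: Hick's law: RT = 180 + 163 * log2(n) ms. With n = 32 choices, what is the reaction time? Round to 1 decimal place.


RT = 180 + 163 * log2(32)
log2(32) = 5.0
RT = 180 + 163 * 5.0
= 180 + 815.0
= 995.0 ms


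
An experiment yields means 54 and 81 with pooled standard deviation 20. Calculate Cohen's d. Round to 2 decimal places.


Cohen's d = (M1 - M2) / S_pooled
= (54 - 81) / 20
= -27 / 20
= -1.35


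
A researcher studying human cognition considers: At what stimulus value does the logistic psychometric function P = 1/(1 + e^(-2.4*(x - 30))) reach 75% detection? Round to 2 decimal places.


At P = 0.75: 0.75 = 1/(1 + e^(-k*(x-x0)))
Solving: e^(-k*(x-x0)) = 1/3
x = x0 + ln(3)/k
ln(3) = 1.0986
x = 30 + 1.0986/2.4
= 30 + 0.4578
= 30.46


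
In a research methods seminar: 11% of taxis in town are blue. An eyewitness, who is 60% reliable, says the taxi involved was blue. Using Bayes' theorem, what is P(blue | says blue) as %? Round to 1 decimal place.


P(blue | says blue) = P(says blue | blue)*P(blue) / [P(says blue | blue)*P(blue) + P(says blue | not blue)*P(not blue)]
Numerator = 0.6 * 0.11 = 0.066
False identification = 0.4 * 0.89 = 0.356
P = 0.066 / (0.066 + 0.356)
= 0.066 / 0.422
As percentage = 15.6


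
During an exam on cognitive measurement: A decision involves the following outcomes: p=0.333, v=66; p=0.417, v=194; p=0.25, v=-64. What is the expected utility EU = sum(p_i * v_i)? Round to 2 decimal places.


EU = sum(p_i * v_i)
0.333 * 66 = 21.978
0.417 * 194 = 80.898
0.25 * -64 = -16.0
EU = 21.978 + 80.898 + -16.0
= 86.88


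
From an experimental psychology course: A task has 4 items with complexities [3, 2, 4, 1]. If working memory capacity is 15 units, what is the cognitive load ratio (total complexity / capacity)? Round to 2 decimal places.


Total complexity = 3 + 2 + 4 + 1 = 10
Load = total / capacity = 10 / 15
= 0.67


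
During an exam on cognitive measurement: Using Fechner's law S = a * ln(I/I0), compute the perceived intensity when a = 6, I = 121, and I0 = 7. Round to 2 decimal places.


S = 6 * ln(121/7)
I/I0 = 17.285714
ln(17.285714) = 2.8499
S = 6 * 2.8499
= 17.10


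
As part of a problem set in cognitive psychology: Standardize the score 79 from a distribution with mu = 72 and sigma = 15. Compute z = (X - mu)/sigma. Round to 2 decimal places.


z = (X - mu) / sigma
= (79 - 72) / 15
= 7 / 15
= 0.47


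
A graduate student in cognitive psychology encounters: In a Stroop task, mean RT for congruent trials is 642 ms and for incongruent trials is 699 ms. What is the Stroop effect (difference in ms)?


Stroop effect = RT(incongruent) - RT(congruent)
= 699 - 642
= 57 ms


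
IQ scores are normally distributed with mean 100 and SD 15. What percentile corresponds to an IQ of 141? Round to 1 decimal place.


z = (IQ - mean) / SD
z = (141 - 100) / 15 = 2.7333
Percentile = Phi(2.7333) * 100
Phi(2.7333) = 0.996865
= 99.7


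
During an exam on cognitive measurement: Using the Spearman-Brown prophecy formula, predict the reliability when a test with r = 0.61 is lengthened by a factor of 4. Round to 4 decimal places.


r_new = n*r / (1 + (n-1)*r)
Numerator = 4 * 0.61 = 2.44
Denominator = 1 + 3 * 0.61 = 2.83
r_new = 2.44 / 2.83
= 0.8622


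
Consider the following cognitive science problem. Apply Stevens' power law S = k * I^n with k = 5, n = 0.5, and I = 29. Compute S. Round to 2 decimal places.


S = 5 * 29^0.5
29^0.5 = 5.3852
S = 5 * 5.3852
= 26.93


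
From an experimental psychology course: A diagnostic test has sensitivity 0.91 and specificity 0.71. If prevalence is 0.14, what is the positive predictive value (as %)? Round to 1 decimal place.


PPV = (sens * prev) / (sens * prev + (1-spec) * (1-prev))
Numerator = 0.91 * 0.14 = 0.1274
P(positive and no disease) = (1 - spec) * (1 - prev) = (1 - 0.71) * (1 - 0.14) = 0.2494
Denominator = 0.1274 + 0.2494 = 0.3768
PPV = 0.1274 / 0.3768 = 0.33811
As percentage = 33.8


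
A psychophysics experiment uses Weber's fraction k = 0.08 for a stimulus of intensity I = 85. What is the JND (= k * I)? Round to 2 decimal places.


JND = k * I
JND = 0.08 * 85
= 6.80


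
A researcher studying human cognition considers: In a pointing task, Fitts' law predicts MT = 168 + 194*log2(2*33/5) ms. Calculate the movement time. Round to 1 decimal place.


MT = 168 + 194 * log2(2*33/5)
2D/W = 13.2
log2(13.2) = 3.7225
MT = 168 + 194 * 3.7225
= 890.2 ms


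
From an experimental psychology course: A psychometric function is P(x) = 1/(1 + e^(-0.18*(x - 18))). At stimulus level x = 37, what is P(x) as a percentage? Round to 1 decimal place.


P(x) = 1/(1 + e^(-0.18*(37 - 18)))
Exponent = -0.18 * 19 = -3.42
e^(-3.42) = 0.032712
P = 1/(1 + 0.032712) = 0.968324
Percentage = 96.8


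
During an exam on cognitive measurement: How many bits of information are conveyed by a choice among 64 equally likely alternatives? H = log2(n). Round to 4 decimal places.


H = log2(n)
H = log2(64)
= 6.0000


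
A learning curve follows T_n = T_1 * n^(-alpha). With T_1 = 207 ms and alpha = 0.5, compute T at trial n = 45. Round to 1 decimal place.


T_n = 207 * 45^(-0.5)
45^(-0.5) = 0.149071
T_n = 207 * 0.149071
= 30.9 ms


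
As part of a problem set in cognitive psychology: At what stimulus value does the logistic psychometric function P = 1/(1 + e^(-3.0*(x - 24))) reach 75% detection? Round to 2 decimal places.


At P = 0.75: 0.75 = 1/(1 + e^(-k*(x-x0)))
Solving: e^(-k*(x-x0)) = 1/3
x = x0 + ln(3)/k
ln(3) = 1.0986
x = 24 + 1.0986/3.0
= 24 + 0.3662
= 24.37


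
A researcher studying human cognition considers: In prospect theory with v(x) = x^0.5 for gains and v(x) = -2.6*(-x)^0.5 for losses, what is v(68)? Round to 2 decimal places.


Since x = 68 >= 0, use v(x) = x^0.5
68^0.5 = 8.2462
v(68) = 8.25


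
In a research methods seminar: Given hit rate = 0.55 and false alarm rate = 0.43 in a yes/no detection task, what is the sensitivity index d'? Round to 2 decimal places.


d' = z(HR) - z(FAR)
z(0.55) = 0.1257
z(0.43) = -0.1764
d' = 0.1257 - -0.1764
= 0.30


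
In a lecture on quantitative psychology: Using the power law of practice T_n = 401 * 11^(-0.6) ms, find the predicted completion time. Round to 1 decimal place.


T_n = 401 * 11^(-0.6)
11^(-0.6) = 0.237227
T_n = 401 * 0.237227
= 95.1 ms


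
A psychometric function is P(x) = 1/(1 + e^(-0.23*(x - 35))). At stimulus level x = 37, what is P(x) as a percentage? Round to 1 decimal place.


P(x) = 1/(1 + e^(-0.23*(37 - 35)))
Exponent = -0.23 * 2 = -0.46
e^(-0.46) = 0.631284
P = 1/(1 + 0.631284) = 0.613014
Percentage = 61.3


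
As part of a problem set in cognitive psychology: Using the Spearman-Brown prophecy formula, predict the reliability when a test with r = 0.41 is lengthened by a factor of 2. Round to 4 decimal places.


r_new = n*r / (1 + (n-1)*r)
Numerator = 2 * 0.41 = 0.82
Denominator = 1 + 1 * 0.41 = 1.41
r_new = 0.82 / 1.41
= 0.5816


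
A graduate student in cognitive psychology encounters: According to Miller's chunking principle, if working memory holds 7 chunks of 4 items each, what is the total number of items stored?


Total items = chunks * items_per_chunk
= 7 * 4
= 28


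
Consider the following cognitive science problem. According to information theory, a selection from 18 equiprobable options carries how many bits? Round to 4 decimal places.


H = log2(n)
H = log2(18)
= 4.1699


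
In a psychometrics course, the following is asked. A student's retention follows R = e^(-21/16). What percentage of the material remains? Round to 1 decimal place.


R = e^(-t/S)
-t/S = -21/16 = -1.3125
R = e^(-1.3125) = 0.269146
Percentage = 0.269146 * 100
= 26.9


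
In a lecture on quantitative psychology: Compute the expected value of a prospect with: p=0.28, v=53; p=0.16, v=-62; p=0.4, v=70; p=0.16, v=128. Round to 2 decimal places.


EU = sum(p_i * v_i)
0.28 * 53 = 14.84
0.16 * -62 = -9.92
0.4 * 70 = 28.0
0.16 * 128 = 20.48
EU = 14.84 + -9.92 + 28.0 + 20.48
= 53.40


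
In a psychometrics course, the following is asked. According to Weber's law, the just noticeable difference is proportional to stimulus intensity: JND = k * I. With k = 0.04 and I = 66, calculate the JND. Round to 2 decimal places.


JND = k * I
JND = 0.04 * 66
= 2.64


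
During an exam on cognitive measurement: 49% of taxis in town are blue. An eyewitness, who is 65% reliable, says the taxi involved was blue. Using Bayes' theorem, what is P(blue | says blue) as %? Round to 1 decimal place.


P(blue | says blue) = P(says blue | blue)*P(blue) / [P(says blue | blue)*P(blue) + P(says blue | not blue)*P(not blue)]
Numerator = 0.65 * 0.49 = 0.3185
False identification = 0.35 * 0.51 = 0.1785
P = 0.3185 / (0.3185 + 0.1785)
= 0.3185 / 0.497
As percentage = 64.1


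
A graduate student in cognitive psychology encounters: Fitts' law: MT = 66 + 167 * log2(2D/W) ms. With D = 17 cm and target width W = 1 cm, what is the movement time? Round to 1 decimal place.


MT = 66 + 167 * log2(2*17/1)
2D/W = 34.0
log2(34.0) = 5.0875
MT = 66 + 167 * 5.0875
= 915.6 ms


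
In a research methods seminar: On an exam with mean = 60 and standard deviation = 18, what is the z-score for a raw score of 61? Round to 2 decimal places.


z = (X - mu) / sigma
= (61 - 60) / 18
= 1 / 18
= 0.06


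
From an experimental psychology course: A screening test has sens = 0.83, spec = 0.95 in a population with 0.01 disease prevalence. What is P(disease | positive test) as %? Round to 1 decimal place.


PPV = (sens * prev) / (sens * prev + (1-spec) * (1-prev))
Numerator = 0.83 * 0.01 = 0.0083
P(positive and no disease) = (1 - spec) * (1 - prev) = (1 - 0.95) * (1 - 0.01) = 0.0495
Denominator = 0.0083 + 0.0495 = 0.0578
PPV = 0.0083 / 0.0578 = 0.143599
As percentage = 14.4


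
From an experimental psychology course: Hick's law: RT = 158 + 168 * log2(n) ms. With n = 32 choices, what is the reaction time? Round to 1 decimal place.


RT = 158 + 168 * log2(32)
log2(32) = 5.0
RT = 158 + 168 * 5.0
= 158 + 840.0
= 998.0 ms


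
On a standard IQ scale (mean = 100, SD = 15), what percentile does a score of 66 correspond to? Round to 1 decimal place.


z = (IQ - mean) / SD
z = (66 - 100) / 15 = -2.2667
Percentile = Phi(-2.2667) * 100
Phi(-2.2667) = 0.011704
= 1.2


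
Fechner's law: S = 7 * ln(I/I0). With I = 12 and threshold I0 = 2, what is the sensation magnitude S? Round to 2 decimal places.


S = 7 * ln(12/2)
I/I0 = 6.0
ln(6.0) = 1.7918
S = 7 * 1.7918
= 12.54


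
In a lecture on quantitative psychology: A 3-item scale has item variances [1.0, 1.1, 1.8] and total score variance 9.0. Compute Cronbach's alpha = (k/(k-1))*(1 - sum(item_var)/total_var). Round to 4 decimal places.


alpha = (k/(k-1)) * (1 - sum(s_i^2)/s_total^2)
sum(item variances) = 3.9
k/(k-1) = 3/2 = 1.5
1 - 3.9/9.0 = 1 - 0.433333 = 0.566667
alpha = 1.5 * 0.566667
= 0.8500


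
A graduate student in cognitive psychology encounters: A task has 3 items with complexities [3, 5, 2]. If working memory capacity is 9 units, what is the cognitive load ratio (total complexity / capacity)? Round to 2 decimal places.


Total complexity = 3 + 5 + 2 = 10
Load = total / capacity = 10 / 9
= 1.11


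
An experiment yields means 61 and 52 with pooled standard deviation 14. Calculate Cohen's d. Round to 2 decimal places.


Cohen's d = (M1 - M2) / S_pooled
= (61 - 52) / 14
= 9 / 14
= 0.64


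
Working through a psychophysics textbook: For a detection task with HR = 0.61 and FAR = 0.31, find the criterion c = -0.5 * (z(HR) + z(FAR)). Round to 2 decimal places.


c = -0.5 * (z(HR) + z(FAR))
z(0.61) = 0.2793
z(0.31) = -0.4959
c = -0.5 * (0.2793 + -0.4959)
= -0.5 * -0.2166
= 0.11


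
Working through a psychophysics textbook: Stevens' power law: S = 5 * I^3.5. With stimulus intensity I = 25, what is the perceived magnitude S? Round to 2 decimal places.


S = 5 * 25^3.5
25^3.5 = 78125.0
S = 5 * 78125.0
= 390625.00


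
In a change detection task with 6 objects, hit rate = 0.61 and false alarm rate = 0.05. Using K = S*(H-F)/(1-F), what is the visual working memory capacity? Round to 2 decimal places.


K = S * (H - F) / (1 - F)
H - F = 0.56
1 - F = 0.95
K = 6 * 0.56 / 0.95
= 3.54


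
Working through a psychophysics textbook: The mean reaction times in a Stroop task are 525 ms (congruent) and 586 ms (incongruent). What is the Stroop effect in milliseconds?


Stroop effect = RT(incongruent) - RT(congruent)
= 586 - 525
= 61 ms


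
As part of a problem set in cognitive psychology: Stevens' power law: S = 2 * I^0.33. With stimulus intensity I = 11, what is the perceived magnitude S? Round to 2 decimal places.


S = 2 * 11^0.33
11^0.33 = 2.2063
S = 2 * 2.2063
= 4.41


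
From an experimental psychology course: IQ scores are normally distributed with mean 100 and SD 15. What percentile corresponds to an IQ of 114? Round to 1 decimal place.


z = (IQ - mean) / SD
z = (114 - 100) / 15 = 0.9333
Percentile = Phi(0.9333) * 100
Phi(0.9333) = 0.824667
= 82.5


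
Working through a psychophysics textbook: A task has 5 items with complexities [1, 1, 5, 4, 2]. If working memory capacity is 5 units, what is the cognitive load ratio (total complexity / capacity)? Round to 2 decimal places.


Total complexity = 1 + 1 + 5 + 4 + 2 = 13
Load = total / capacity = 13 / 5
= 2.60


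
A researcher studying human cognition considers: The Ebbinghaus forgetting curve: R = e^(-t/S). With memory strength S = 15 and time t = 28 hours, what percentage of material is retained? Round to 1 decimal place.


R = e^(-t/S)
-t/S = -28/15 = -1.866667
R = e^(-1.866667) = 0.154638
Percentage = 0.154638 * 100
= 15.5


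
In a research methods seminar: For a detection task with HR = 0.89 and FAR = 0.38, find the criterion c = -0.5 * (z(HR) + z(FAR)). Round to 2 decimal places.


c = -0.5 * (z(HR) + z(FAR))
z(0.89) = 1.2265
z(0.38) = -0.3055
c = -0.5 * (1.2265 + -0.3055)
= -0.5 * 0.921
= -0.46


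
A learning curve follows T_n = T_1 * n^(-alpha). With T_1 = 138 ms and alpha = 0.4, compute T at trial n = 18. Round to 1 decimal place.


T_n = 138 * 18^(-0.4)
18^(-0.4) = 0.314696
T_n = 138 * 0.314696
= 43.4 ms


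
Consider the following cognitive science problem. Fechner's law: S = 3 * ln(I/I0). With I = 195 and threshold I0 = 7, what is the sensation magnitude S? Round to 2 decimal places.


S = 3 * ln(195/7)
I/I0 = 27.857143
ln(27.857143) = 3.3271
S = 3 * 3.3271
= 9.98


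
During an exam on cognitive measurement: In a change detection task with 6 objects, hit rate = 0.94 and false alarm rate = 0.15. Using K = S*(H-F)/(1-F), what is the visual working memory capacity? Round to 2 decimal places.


K = S * (H - F) / (1 - F)
H - F = 0.79
1 - F = 0.85
K = 6 * 0.79 / 0.85
= 5.58


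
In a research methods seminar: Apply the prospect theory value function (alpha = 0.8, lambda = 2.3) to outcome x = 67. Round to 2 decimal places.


Since x = 67 >= 0, use v(x) = x^0.8
67^0.8 = 28.8975
v(67) = 28.90


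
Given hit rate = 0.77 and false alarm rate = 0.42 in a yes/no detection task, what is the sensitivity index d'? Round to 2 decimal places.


d' = z(HR) - z(FAR)
z(0.77) = 0.7388
z(0.42) = -0.2019
d' = 0.7388 - -0.2019
= 0.94


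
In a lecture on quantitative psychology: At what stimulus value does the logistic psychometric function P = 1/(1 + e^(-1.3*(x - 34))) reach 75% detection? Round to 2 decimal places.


At P = 0.75: 0.75 = 1/(1 + e^(-k*(x-x0)))
Solving: e^(-k*(x-x0)) = 1/3
x = x0 + ln(3)/k
ln(3) = 1.0986
x = 34 + 1.0986/1.3
= 34 + 0.8451
= 34.85


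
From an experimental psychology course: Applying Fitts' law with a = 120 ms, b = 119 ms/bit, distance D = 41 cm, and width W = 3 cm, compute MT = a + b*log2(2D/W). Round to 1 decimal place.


MT = 120 + 119 * log2(2*41/3)
2D/W = 27.333333
log2(27.333333) = 4.7726
MT = 120 + 119 * 4.7726
= 687.9 ms


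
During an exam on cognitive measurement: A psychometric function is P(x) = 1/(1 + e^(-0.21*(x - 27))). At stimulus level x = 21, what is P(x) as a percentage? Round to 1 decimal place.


P(x) = 1/(1 + e^(-0.21*(21 - 27)))
Exponent = -0.21 * -6 = 1.26
e^(1.26) = 3.525421
P = 1/(1 + 3.525421) = 0.220974
Percentage = 22.1


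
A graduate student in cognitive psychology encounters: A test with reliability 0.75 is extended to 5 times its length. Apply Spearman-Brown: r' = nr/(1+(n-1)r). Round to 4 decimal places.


r_new = n*r / (1 + (n-1)*r)
Numerator = 5 * 0.75 = 3.75
Denominator = 1 + 4 * 0.75 = 4.0
r_new = 3.75 / 4.0
= 0.9375


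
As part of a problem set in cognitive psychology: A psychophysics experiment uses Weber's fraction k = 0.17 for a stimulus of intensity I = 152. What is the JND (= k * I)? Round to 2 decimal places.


JND = k * I
JND = 0.17 * 152
= 25.84


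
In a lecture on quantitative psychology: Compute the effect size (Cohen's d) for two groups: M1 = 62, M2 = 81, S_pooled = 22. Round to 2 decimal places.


Cohen's d = (M1 - M2) / S_pooled
= (62 - 81) / 22
= -19 / 22
= -0.86


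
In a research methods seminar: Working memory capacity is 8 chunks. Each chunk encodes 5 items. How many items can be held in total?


Total items = chunks * items_per_chunk
= 8 * 5
= 40


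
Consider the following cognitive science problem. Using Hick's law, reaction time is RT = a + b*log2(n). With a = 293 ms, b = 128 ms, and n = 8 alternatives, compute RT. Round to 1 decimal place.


RT = 293 + 128 * log2(8)
log2(8) = 3.0
RT = 293 + 128 * 3.0
= 293 + 384.0
= 677.0 ms


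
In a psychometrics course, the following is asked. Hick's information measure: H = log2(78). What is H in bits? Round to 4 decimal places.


H = log2(n)
H = log2(78)
= 6.2854


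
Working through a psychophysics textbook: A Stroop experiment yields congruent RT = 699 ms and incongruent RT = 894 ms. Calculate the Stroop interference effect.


Stroop effect = RT(incongruent) - RT(congruent)
= 894 - 699
= 195 ms


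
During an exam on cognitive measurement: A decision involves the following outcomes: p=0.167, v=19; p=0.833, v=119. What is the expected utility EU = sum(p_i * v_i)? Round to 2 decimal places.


EU = sum(p_i * v_i)
0.167 * 19 = 3.173
0.833 * 119 = 99.127
EU = 3.173 + 99.127
= 102.30


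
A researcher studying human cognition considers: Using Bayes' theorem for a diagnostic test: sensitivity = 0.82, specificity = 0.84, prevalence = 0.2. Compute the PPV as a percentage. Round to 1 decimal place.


PPV = (sens * prev) / (sens * prev + (1-spec) * (1-prev))
Numerator = 0.82 * 0.2 = 0.164
P(positive and no disease) = (1 - spec) * (1 - prev) = (1 - 0.84) * (1 - 0.2) = 0.128
Denominator = 0.164 + 0.128 = 0.292
PPV = 0.164 / 0.292 = 0.561644
As percentage = 56.2


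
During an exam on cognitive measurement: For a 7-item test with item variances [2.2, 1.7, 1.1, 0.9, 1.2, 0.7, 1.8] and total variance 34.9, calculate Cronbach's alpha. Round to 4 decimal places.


alpha = (k/(k-1)) * (1 - sum(s_i^2)/s_total^2)
sum(item variances) = 9.6
k/(k-1) = 7/6 = 1.166667
1 - 9.6/34.9 = 1 - 0.275072 = 0.724928
alpha = 1.166667 * 0.724928
= 0.8457


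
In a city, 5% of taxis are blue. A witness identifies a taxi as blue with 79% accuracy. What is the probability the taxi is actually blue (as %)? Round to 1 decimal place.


P(blue | says blue) = P(says blue | blue)*P(blue) / [P(says blue | blue)*P(blue) + P(says blue | not blue)*P(not blue)]
Numerator = 0.79 * 0.05 = 0.0395
False identification = 0.21 * 0.95 = 0.1995
P = 0.0395 / (0.0395 + 0.1995)
= 0.0395 / 0.239
As percentage = 16.5


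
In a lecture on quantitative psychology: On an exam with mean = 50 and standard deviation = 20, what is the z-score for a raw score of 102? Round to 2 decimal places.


z = (X - mu) / sigma
= (102 - 50) / 20
= 52 / 20
= 2.60


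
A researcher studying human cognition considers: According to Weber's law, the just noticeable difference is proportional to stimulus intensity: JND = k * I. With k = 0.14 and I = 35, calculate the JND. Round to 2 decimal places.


JND = k * I
JND = 0.14 * 35
= 4.90


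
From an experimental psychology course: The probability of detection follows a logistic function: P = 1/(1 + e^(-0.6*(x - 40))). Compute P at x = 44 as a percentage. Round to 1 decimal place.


P(x) = 1/(1 + e^(-0.6*(44 - 40)))
Exponent = -0.6 * 4 = -2.4
e^(-2.4) = 0.090718
P = 1/(1 + 0.090718) = 0.916827
Percentage = 91.7


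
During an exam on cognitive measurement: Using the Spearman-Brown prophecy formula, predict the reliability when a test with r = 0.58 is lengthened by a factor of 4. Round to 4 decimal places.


r_new = n*r / (1 + (n-1)*r)
Numerator = 4 * 0.58 = 2.32
Denominator = 1 + 3 * 0.58 = 2.74
r_new = 2.32 / 2.74
= 0.8467


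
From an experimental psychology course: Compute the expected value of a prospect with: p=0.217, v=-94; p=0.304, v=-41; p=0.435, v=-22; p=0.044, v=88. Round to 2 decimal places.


EU = sum(p_i * v_i)
0.217 * -94 = -20.398
0.304 * -41 = -12.464
0.435 * -22 = -9.57
0.044 * 88 = 3.872
EU = -20.398 + -12.464 + -9.57 + 3.872
= -38.56


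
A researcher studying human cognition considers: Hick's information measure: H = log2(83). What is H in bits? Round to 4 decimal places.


H = log2(n)
H = log2(83)
= 6.3750


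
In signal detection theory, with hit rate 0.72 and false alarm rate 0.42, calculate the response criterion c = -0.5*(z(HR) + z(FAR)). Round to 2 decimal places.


c = -0.5 * (z(HR) + z(FAR))
z(0.72) = 0.5828
z(0.42) = -0.2019
c = -0.5 * (0.5828 + -0.2019)
= -0.5 * 0.3809
= -0.19


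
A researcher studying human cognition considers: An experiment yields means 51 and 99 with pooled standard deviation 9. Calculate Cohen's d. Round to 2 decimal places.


Cohen's d = (M1 - M2) / S_pooled
= (51 - 99) / 9
= -48 / 9
= -5.33


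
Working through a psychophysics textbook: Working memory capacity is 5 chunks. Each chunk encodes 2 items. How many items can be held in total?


Total items = chunks * items_per_chunk
= 5 * 2
= 10


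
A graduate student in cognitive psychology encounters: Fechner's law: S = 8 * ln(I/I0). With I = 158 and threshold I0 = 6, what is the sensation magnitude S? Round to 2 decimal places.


S = 8 * ln(158/6)
I/I0 = 26.333333
ln(26.333333) = 3.2708
S = 8 * 3.2708
= 26.17


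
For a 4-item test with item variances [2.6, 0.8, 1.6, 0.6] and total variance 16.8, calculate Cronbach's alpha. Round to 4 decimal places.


alpha = (k/(k-1)) * (1 - sum(s_i^2)/s_total^2)
sum(item variances) = 5.6
k/(k-1) = 4/3 = 1.333333
1 - 5.6/16.8 = 1 - 0.333333 = 0.666667
alpha = 1.333333 * 0.666667
= 0.8889
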